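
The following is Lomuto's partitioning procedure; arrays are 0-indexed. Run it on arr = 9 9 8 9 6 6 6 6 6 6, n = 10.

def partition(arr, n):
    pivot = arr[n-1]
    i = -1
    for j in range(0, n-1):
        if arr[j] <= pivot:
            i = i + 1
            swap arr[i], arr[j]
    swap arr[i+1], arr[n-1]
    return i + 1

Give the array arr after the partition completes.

pivot = arr[9] = 6; i = -1
j=0: arr[0]=9 > 6 → no swap
j=1: arr[1]=9 > 6 → no swap
j=2: arr[2]=8 > 6 → no swap
j=3: arr[3]=9 > 6 → no swap
j=4: arr[4]=6 ≤ 6 → i=0, swap arr[0],arr[4] → 6 9 8 9 9 6 6 6 6 6
j=5: arr[5]=6 ≤ 6 → i=1, swap arr[1],arr[5] → 6 6 8 9 9 9 6 6 6 6
j=6: arr[6]=6 ≤ 6 → i=2, swap arr[2],arr[6] → 6 6 6 9 9 9 8 6 6 6
j=7: arr[7]=6 ≤ 6 → i=3, swap arr[3],arr[7] → 6 6 6 6 9 9 8 9 6 6
j=8: arr[8]=6 ≤ 6 → i=4, swap arr[4],arr[8] → 6 6 6 6 6 9 8 9 9 6
final swap arr[5],arr[9] → 6 6 6 6 6 6 8 9 9 9; return 5

6 6 6 6 6 6 8 9 9 9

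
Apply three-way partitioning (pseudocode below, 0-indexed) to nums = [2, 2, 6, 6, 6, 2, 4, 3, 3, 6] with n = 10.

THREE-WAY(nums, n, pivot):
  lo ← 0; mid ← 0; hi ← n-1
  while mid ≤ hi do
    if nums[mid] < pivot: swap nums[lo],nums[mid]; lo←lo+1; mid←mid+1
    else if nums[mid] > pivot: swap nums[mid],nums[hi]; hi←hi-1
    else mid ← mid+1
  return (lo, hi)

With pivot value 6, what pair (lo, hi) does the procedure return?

(6, 9)

lo=0 mid=0 hi=9
2<6: swap(0,0), lo=1 mid=1 ⇒ [2, 2, 6, 6, 6, 2, 4, 3, 3, 6]
2<6: swap(1,1), lo=2 mid=2 ⇒ [2, 2, 6, 6, 6, 2, 4, 3, 3, 6]
6=6: mid=3
6=6: mid=4
6=6: mid=5
2<6: swap(2,5), lo=3 mid=6 ⇒ [2, 2, 2, 6, 6, 6, 4, 3, 3, 6]
4<6: swap(3,6), lo=4 mid=7 ⇒ [2, 2, 2, 4, 6, 6, 6, 3, 3, 6]
3<6: swap(4,7), lo=5 mid=8 ⇒ [2, 2, 2, 4, 3, 6, 6, 6, 3, 6]
3<6: swap(5,8), lo=6 mid=9 ⇒ [2, 2, 2, 4, 3, 3, 6, 6, 6, 6]
6=6: mid=10
done. lo=6 hi=9; nums=[2, 2, 2, 4, 3, 3, 6, 6, 6, 6]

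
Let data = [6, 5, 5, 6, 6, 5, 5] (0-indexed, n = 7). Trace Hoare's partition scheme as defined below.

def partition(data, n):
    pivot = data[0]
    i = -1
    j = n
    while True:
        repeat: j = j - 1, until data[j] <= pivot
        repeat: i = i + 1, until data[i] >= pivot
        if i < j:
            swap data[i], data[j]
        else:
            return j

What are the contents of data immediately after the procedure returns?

pivot = data[0] = 6; i = -1, j = 7
j→6 (data[6]=5≤6), i→0 (data[0]=6≥6); i<j, swap → [5, 5, 5, 6, 6, 5, 6]
j→5 (data[5]=5≤6), i→3 (data[3]=6≥6); i<j, swap → [5, 5, 5, 5, 6, 6, 6]
j→4, i→4; i≥j, return j=4. data = [5, 5, 5, 5, 6, 6, 6]

[5, 5, 5, 5, 6, 6, 6]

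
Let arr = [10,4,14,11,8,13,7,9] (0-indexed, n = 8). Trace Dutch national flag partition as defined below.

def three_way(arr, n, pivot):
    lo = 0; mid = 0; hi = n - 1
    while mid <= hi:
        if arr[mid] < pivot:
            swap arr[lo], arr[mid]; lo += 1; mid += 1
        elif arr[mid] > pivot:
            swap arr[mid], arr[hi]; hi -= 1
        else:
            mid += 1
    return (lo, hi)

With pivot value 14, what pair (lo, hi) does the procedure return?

pivot = 14; lo=0, mid=0, hi=7
arr[mid]=10<14: swap arr[0],arr[0]; lo=1,mid=1 → [10,4,14,11,8,13,7,9]
arr[mid]=4<14: swap arr[1],arr[1]; lo=2,mid=2 → [10,4,14,11,8,13,7,9]
arr[mid]=14=14: mid=3
arr[mid]=11<14: swap arr[2],arr[3]; lo=3,mid=4 → [10,4,11,14,8,13,7,9]
arr[mid]=8<14: swap arr[3],arr[4]; lo=4,mid=5 → [10,4,11,8,14,13,7,9]
arr[mid]=13<14: swap arr[4],arr[5]; lo=5,mid=6 → [10,4,11,8,13,14,7,9]
arr[mid]=7<14: swap arr[5],arr[6]; lo=6,mid=7 → [10,4,11,8,13,7,14,9]
arr[mid]=9<14: swap arr[6],arr[7]; lo=7,mid=8 → [10,4,11,8,13,7,9,14]
end: lo=7, hi=7; arr = [10,4,11,8,13,7,9,14]

(7, 7)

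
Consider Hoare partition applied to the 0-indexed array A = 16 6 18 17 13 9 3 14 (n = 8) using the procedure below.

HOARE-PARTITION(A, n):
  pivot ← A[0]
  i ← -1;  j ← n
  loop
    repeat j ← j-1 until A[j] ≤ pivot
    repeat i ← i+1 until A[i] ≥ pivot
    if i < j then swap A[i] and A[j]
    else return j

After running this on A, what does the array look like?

pivot = A[0] = 16; i = -1, j = 8
j→7 (A[7]=14≤16), i→0 (A[0]=16≥16); i<j, swap → 14 6 18 17 13 9 3 16
j→6 (A[6]=3≤16), i→2 (A[2]=18≥16); i<j, swap → 14 6 3 17 13 9 18 16
j→5 (A[5]=9≤16), i→3 (A[3]=17≥16); i<j, swap → 14 6 3 9 13 17 18 16
j→4, i→5; i≥j, return j=4. A = 14 6 3 9 13 17 18 16

14 6 3 9 13 17 18 16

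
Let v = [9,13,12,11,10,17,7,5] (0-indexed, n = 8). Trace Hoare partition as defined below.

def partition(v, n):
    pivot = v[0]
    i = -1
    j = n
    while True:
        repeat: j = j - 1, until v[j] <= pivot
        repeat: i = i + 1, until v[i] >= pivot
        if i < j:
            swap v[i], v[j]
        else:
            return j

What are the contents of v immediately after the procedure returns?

[5,7,12,11,10,17,13,9]

pivot=9
j stops at 7 (5), i stops at 0 (9); swap ⇒ [5,13,12,11,10,17,7,9]
j stops at 6 (7), i stops at 1 (13); swap ⇒ [5,7,12,11,10,17,13,9]
j stops at 1, i stops at 2; i≥j ⇒ return 1. v=[5,7,12,11,10,17,13,9]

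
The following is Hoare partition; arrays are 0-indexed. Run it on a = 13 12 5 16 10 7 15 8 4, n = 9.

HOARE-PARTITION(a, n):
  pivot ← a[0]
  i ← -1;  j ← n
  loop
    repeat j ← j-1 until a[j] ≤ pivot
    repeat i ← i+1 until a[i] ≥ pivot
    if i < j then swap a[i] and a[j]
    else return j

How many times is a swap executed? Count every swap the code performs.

2

pivot = a[0] = 13; i = -1, j = 9
j→8 (a[8]=4≤13), i→0 (a[0]=13≥13); i<j, swap → 4 12 5 16 10 7 15 8 13
j→7 (a[7]=8≤13), i→3 (a[3]=16≥13); i<j, swap → 4 12 5 8 10 7 15 16 13
j→5, i→6; i≥j, return j=5. a = 4 12 5 8 10 7 15 16 13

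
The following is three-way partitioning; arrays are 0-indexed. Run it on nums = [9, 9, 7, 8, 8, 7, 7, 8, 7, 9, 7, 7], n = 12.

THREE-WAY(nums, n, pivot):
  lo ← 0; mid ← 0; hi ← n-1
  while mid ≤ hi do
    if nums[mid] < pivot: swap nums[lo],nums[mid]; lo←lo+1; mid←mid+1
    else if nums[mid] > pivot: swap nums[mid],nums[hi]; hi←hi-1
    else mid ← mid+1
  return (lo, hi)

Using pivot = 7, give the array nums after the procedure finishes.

[7, 7, 7, 7, 7, 7, 8, 8, 9, 8, 9, 9]

lo=0 mid=0 hi=11
9>7: swap(0,11), hi=10 ⇒ [7, 9, 7, 8, 8, 7, 7, 8, 7, 9, 7, 9]
7=7: mid=1
9>7: swap(1,10), hi=9 ⇒ [7, 7, 7, 8, 8, 7, 7, 8, 7, 9, 9, 9]
7=7: mid=2
7=7: mid=3
8>7: swap(3,9), hi=8 ⇒ [7, 7, 7, 9, 8, 7, 7, 8, 7, 8, 9, 9]
9>7: swap(3,8), hi=7 ⇒ [7, 7, 7, 7, 8, 7, 7, 8, 9, 8, 9, 9]
7=7: mid=4
8>7: swap(4,7), hi=6 ⇒ [7, 7, 7, 7, 8, 7, 7, 8, 9, 8, 9, 9]
8>7: swap(4,6), hi=5 ⇒ [7, 7, 7, 7, 7, 7, 8, 8, 9, 8, 9, 9]
7=7: mid=5
7=7: mid=6
done. lo=0 hi=5; nums=[7, 7, 7, 7, 7, 7, 8, 8, 9, 8, 9, 9]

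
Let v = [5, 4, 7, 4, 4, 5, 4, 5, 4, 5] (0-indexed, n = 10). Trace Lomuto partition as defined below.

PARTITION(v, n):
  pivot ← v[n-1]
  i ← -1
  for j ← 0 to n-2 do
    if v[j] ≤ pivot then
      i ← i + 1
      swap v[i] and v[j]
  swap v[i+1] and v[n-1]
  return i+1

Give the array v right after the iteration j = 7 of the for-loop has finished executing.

[5, 4, 4, 4, 5, 4, 5, 7, 4, 5]

pivot=5, i=-1
j=0: 5≤5, i=0, swap(0,0) ⇒ [5, 4, 7, 4, 4, 5, 4, 5, 4, 5]
j=1: 4≤5, i=1, swap(1,1) ⇒ [5, 4, 7, 4, 4, 5, 4, 5, 4, 5]
j=2: 7>5, skip
j=3: 4≤5, i=2, swap(2,3) ⇒ [5, 4, 4, 7, 4, 5, 4, 5, 4, 5]
j=4: 4≤5, i=3, swap(3,4) ⇒ [5, 4, 4, 4, 7, 5, 4, 5, 4, 5]
j=5: 5≤5, i=4, swap(4,5) ⇒ [5, 4, 4, 4, 5, 7, 4, 5, 4, 5]
j=6: 4≤5, i=5, swap(5,6) ⇒ [5, 4, 4, 4, 5, 4, 7, 5, 4, 5]
j=7: 5≤5, i=6, swap(6,7) ⇒ [5, 4, 4, 4, 5, 4, 5, 7, 4, 5]
(after j=7) v = [5, 4, 4, 4, 5, 4, 5, 7, 4, 5]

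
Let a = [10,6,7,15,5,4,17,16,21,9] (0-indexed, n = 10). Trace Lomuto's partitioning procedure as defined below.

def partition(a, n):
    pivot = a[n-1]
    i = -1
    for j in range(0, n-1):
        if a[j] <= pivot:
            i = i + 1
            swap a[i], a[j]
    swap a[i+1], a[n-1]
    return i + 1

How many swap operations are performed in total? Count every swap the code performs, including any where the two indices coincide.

5

pivot = a[9] = 9; i = -1
j=0: a[0]=10 > 9 → no swap
j=1: a[1]=6 ≤ 9 → i=0, swap a[0],a[1] → [6,10,7,15,5,4,17,16,21,9]
j=2: a[2]=7 ≤ 9 → i=1, swap a[1],a[2] → [6,7,10,15,5,4,17,16,21,9]
j=3: a[3]=15 > 9 → no swap
j=4: a[4]=5 ≤ 9 → i=2, swap a[2],a[4] → [6,7,5,15,10,4,17,16,21,9]
j=5: a[5]=4 ≤ 9 → i=3, swap a[3],a[5] → [6,7,5,4,10,15,17,16,21,9]
j=6: a[6]=17 > 9 → no swap
j=7: a[7]=16 > 9 → no swap
j=8: a[8]=21 > 9 → no swap
final swap a[4],a[9] → [6,7,5,4,9,15,17,16,21,10]; return 4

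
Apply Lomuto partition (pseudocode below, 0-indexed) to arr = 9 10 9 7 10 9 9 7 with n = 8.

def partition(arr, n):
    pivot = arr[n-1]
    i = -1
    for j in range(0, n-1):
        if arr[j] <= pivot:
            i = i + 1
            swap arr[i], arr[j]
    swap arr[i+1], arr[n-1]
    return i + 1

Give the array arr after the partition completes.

7 7 9 9 10 9 9 10

pivot=7, i=-1
j=0: 9>7, skip
j=1: 10>7, skip
j=2: 9>7, skip
j=3: 7≤7, i=0, swap(0,3) ⇒ 7 10 9 9 10 9 9 7
j=4: 10>7, skip
j=5: 9>7, skip
j=6: 9>7, skip
swap(1,7) ⇒ 7 7 9 9 10 9 9 10; return 1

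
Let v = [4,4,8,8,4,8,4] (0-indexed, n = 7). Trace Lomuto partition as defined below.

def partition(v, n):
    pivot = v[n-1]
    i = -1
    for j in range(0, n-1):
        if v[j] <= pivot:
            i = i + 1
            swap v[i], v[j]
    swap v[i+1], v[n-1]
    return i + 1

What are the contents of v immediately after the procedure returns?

[4,4,4,4,8,8,8]

pivot = v[6] = 4; i = -1
j=0: v[0]=4 ≤ 4 → i=0, swap v[0],v[0] (no change) → [4,4,8,8,4,8,4]
j=1: v[1]=4 ≤ 4 → i=1, swap v[1],v[1] (no change) → [4,4,8,8,4,8,4]
j=2: v[2]=8 > 4 → no swap
j=3: v[3]=8 > 4 → no swap
j=4: v[4]=4 ≤ 4 → i=2, swap v[2],v[4] → [4,4,4,8,8,8,4]
j=5: v[5]=8 > 4 → no swap
final swap v[3],v[6] → [4,4,4,4,8,8,8]; return 3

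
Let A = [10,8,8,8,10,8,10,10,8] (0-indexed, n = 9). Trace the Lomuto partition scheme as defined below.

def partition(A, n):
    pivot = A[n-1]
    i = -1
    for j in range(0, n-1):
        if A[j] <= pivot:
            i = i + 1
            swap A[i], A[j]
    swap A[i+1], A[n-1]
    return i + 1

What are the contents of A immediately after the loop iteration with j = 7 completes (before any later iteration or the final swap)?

pivot = A[8] = 8; i = -1
j=0: A[0]=10 > 8 → no swap
j=1: A[1]=8 ≤ 8 → i=0, swap A[0],A[1] → [8,10,8,8,10,8,10,10,8]
j=2: A[2]=8 ≤ 8 → i=1, swap A[1],A[2] → [8,8,10,8,10,8,10,10,8]
j=3: A[3]=8 ≤ 8 → i=2, swap A[2],A[3] → [8,8,8,10,10,8,10,10,8]
j=4: A[4]=10 > 8 → no swap
j=5: A[5]=8 ≤ 8 → i=3, swap A[3],A[5] → [8,8,8,8,10,10,10,10,8]
j=6: A[6]=10 > 8 → no swap
j=7: A[7]=10 > 8 → no swap
(after j=7) A = [8,8,8,8,10,10,10,10,8]

[8,8,8,8,10,10,10,10,8]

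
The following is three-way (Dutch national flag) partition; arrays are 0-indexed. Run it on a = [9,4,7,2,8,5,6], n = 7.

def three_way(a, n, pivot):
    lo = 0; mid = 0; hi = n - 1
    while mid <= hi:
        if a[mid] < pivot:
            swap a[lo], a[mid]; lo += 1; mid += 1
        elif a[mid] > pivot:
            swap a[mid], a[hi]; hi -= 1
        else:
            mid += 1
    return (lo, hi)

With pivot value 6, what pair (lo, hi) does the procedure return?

lo=0 mid=0 hi=6
9>6: swap(0,6), hi=5 ⇒ [6,4,7,2,8,5,9]
6=6: mid=1
4<6: swap(0,1), lo=1 mid=2 ⇒ [4,6,7,2,8,5,9]
7>6: swap(2,5), hi=4 ⇒ [4,6,5,2,8,7,9]
5<6: swap(1,2), lo=2 mid=3 ⇒ [4,5,6,2,8,7,9]
2<6: swap(2,3), lo=3 mid=4 ⇒ [4,5,2,6,8,7,9]
8>6: swap(4,4), hi=3 ⇒ [4,5,2,6,8,7,9]
done. lo=3 hi=3; a=[4,5,2,6,8,7,9]

(3, 3)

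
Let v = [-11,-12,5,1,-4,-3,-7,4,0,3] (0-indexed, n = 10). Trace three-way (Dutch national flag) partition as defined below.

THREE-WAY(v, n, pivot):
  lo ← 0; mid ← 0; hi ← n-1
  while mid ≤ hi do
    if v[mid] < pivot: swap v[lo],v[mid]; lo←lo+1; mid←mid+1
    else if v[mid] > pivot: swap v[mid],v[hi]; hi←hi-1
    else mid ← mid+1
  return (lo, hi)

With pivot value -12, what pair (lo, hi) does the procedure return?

pivot = -12; lo=0, mid=0, hi=9
v[mid]=-11>-12: swap v[0],v[9]; hi=8 → [3,-12,5,1,-4,-3,-7,4,0,-11]
v[mid]=3>-12: swap v[0],v[8]; hi=7 → [0,-12,5,1,-4,-3,-7,4,3,-11]
v[mid]=0>-12: swap v[0],v[7]; hi=6 → [4,-12,5,1,-4,-3,-7,0,3,-11]
v[mid]=4>-12: swap v[0],v[6]; hi=5 → [-7,-12,5,1,-4,-3,4,0,3,-11]
v[mid]=-7>-12: swap v[0],v[5]; hi=4 → [-3,-12,5,1,-4,-7,4,0,3,-11]
v[mid]=-3>-12: swap v[0],v[4]; hi=3 → [-4,-12,5,1,-3,-7,4,0,3,-11]
v[mid]=-4>-12: swap v[0],v[3]; hi=2 → [1,-12,5,-4,-3,-7,4,0,3,-11]
v[mid]=1>-12: swap v[0],v[2]; hi=1 → [5,-12,1,-4,-3,-7,4,0,3,-11]
v[mid]=5>-12: swap v[0],v[1]; hi=0 → [-12,5,1,-4,-3,-7,4,0,3,-11]
v[mid]=-12=-12: mid=1
end: lo=0, hi=0; v = [-12,5,1,-4,-3,-7,4,0,3,-11]

(0, 0)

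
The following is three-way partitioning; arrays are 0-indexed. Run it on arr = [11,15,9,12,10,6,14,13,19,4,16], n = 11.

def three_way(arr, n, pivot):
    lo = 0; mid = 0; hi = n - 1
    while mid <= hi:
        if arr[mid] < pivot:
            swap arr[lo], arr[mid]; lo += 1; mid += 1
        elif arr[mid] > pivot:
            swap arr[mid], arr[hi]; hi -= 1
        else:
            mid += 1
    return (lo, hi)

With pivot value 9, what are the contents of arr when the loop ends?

pivot = 9; lo=0, mid=0, hi=10
arr[mid]=11>9: swap arr[0],arr[10]; hi=9 → [16,15,9,12,10,6,14,13,19,4,11]
arr[mid]=16>9: swap arr[0],arr[9]; hi=8 → [4,15,9,12,10,6,14,13,19,16,11]
arr[mid]=4<9: swap arr[0],arr[0]; lo=1,mid=1 → [4,15,9,12,10,6,14,13,19,16,11]
arr[mid]=15>9: swap arr[1],arr[8]; hi=7 → [4,19,9,12,10,6,14,13,15,16,11]
arr[mid]=19>9: swap arr[1],arr[7]; hi=6 → [4,13,9,12,10,6,14,19,15,16,11]
arr[mid]=13>9: swap arr[1],arr[6]; hi=5 → [4,14,9,12,10,6,13,19,15,16,11]
arr[mid]=14>9: swap arr[1],arr[5]; hi=4 → [4,6,9,12,10,14,13,19,15,16,11]
arr[mid]=6<9: swap arr[1],arr[1]; lo=2,mid=2 → [4,6,9,12,10,14,13,19,15,16,11]
arr[mid]=9=9: mid=3
arr[mid]=12>9: swap arr[3],arr[4]; hi=3 → [4,6,9,10,12,14,13,19,15,16,11]
arr[mid]=10>9: swap arr[3],arr[3]; hi=2 → [4,6,9,10,12,14,13,19,15,16,11]
end: lo=2, hi=2; arr = [4,6,9,10,12,14,13,19,15,16,11]

[4,6,9,10,12,14,13,19,15,16,11]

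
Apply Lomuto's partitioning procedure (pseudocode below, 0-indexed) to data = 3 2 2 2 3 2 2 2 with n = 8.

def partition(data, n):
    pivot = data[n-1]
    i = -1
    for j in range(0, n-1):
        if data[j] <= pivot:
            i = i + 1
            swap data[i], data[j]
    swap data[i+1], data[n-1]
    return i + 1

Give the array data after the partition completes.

pivot = data[7] = 2; i = -1
j=0: data[0]=3 > 2 → no swap
j=1: data[1]=2 ≤ 2 → i=0, swap data[0],data[1] → 2 3 2 2 3 2 2 2
j=2: data[2]=2 ≤ 2 → i=1, swap data[1],data[2] → 2 2 3 2 3 2 2 2
j=3: data[3]=2 ≤ 2 → i=2, swap data[2],data[3] → 2 2 2 3 3 2 2 2
j=4: data[4]=3 > 2 → no swap
j=5: data[5]=2 ≤ 2 → i=3, swap data[3],data[5] → 2 2 2 2 3 3 2 2
j=6: data[6]=2 ≤ 2 → i=4, swap data[4],data[6] → 2 2 2 2 2 3 3 2
final swap data[5],data[7] → 2 2 2 2 2 2 3 3; return 5

2 2 2 2 2 2 3 3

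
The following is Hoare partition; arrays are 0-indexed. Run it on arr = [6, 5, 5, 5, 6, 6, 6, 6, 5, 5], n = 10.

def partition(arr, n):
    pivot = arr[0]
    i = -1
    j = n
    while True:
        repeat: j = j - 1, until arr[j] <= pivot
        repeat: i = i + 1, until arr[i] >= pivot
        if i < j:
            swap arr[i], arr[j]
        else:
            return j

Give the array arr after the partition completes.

pivot = arr[0] = 6; i = -1, j = 10
j→9 (arr[9]=5≤6), i→0 (arr[0]=6≥6); i<j, swap → [5, 5, 5, 5, 6, 6, 6, 6, 5, 6]
j→8 (arr[8]=5≤6), i→4 (arr[4]=6≥6); i<j, swap → [5, 5, 5, 5, 5, 6, 6, 6, 6, 6]
j→7 (arr[7]=6≤6), i→5 (arr[5]=6≥6); i<j, swap → [5, 5, 5, 5, 5, 6, 6, 6, 6, 6]
j→6, i→6; i≥j, return j=6. arr = [5, 5, 5, 5, 5, 6, 6, 6, 6, 6]

[5, 5, 5, 5, 5, 6, 6, 6, 6, 6]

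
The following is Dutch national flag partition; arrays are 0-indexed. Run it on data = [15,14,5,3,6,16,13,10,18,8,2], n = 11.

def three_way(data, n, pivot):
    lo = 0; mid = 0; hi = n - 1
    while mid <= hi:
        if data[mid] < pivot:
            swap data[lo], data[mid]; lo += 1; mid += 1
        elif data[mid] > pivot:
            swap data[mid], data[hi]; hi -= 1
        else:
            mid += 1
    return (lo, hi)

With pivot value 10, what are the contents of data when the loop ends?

[2,8,5,3,6,10,13,18,16,14,15]

lo=0 mid=0 hi=10
15>10: swap(0,10), hi=9 ⇒ [2,14,5,3,6,16,13,10,18,8,15]
2<10: swap(0,0), lo=1 mid=1 ⇒ [2,14,5,3,6,16,13,10,18,8,15]
14>10: swap(1,9), hi=8 ⇒ [2,8,5,3,6,16,13,10,18,14,15]
8<10: swap(1,1), lo=2 mid=2 ⇒ [2,8,5,3,6,16,13,10,18,14,15]
5<10: swap(2,2), lo=3 mid=3 ⇒ [2,8,5,3,6,16,13,10,18,14,15]
3<10: swap(3,3), lo=4 mid=4 ⇒ [2,8,5,3,6,16,13,10,18,14,15]
6<10: swap(4,4), lo=5 mid=5 ⇒ [2,8,5,3,6,16,13,10,18,14,15]
16>10: swap(5,8), hi=7 ⇒ [2,8,5,3,6,18,13,10,16,14,15]
18>10: swap(5,7), hi=6 ⇒ [2,8,5,3,6,10,13,18,16,14,15]
10=10: mid=6
13>10: swap(6,6), hi=5 ⇒ [2,8,5,3,6,10,13,18,16,14,15]
done. lo=5 hi=5; data=[2,8,5,3,6,10,13,18,16,14,15]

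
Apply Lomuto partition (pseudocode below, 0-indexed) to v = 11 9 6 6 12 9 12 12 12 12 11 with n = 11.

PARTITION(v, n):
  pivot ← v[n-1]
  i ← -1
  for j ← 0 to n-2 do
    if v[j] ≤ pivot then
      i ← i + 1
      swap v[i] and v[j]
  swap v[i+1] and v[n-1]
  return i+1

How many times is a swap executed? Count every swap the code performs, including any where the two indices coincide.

6

pivot=11, i=-1
j=0: 11≤11, i=0, swap(0,0) ⇒ 11 9 6 6 12 9 12 12 12 12 11
j=1: 9≤11, i=1, swap(1,1) ⇒ 11 9 6 6 12 9 12 12 12 12 11
j=2: 6≤11, i=2, swap(2,2) ⇒ 11 9 6 6 12 9 12 12 12 12 11
j=3: 6≤11, i=3, swap(3,3) ⇒ 11 9 6 6 12 9 12 12 12 12 11
j=4: 12>11, skip
j=5: 9≤11, i=4, swap(4,5) ⇒ 11 9 6 6 9 12 12 12 12 12 11
j=6: 12>11, skip
j=7: 12>11, skip
j=8: 12>11, skip
j=9: 12>11, skip
swap(5,10) ⇒ 11 9 6 6 9 11 12 12 12 12 12; return 5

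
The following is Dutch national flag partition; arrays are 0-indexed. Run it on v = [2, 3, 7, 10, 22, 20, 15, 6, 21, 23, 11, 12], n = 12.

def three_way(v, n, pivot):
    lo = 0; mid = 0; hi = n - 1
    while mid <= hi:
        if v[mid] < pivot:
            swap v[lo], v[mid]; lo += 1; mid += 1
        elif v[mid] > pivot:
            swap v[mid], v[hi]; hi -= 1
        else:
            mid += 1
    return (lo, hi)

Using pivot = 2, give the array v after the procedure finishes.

[2, 7, 10, 22, 20, 15, 6, 21, 23, 11, 12, 3]

pivot = 2; lo=0, mid=0, hi=11
v[mid]=2=2: mid=1
v[mid]=3>2: swap v[1],v[11]; hi=10 → [2, 12, 7, 10, 22, 20, 15, 6, 21, 23, 11, 3]
v[mid]=12>2: swap v[1],v[10]; hi=9 → [2, 11, 7, 10, 22, 20, 15, 6, 21, 23, 12, 3]
v[mid]=11>2: swap v[1],v[9]; hi=8 → [2, 23, 7, 10, 22, 20, 15, 6, 21, 11, 12, 3]
v[mid]=23>2: swap v[1],v[8]; hi=7 → [2, 21, 7, 10, 22, 20, 15, 6, 23, 11, 12, 3]
v[mid]=21>2: swap v[1],v[7]; hi=6 → [2, 6, 7, 10, 22, 20, 15, 21, 23, 11, 12, 3]
v[mid]=6>2: swap v[1],v[6]; hi=5 → [2, 15, 7, 10, 22, 20, 6, 21, 23, 11, 12, 3]
v[mid]=15>2: swap v[1],v[5]; hi=4 → [2, 20, 7, 10, 22, 15, 6, 21, 23, 11, 12, 3]
v[mid]=20>2: swap v[1],v[4]; hi=3 → [2, 22, 7, 10, 20, 15, 6, 21, 23, 11, 12, 3]
v[mid]=22>2: swap v[1],v[3]; hi=2 → [2, 10, 7, 22, 20, 15, 6, 21, 23, 11, 12, 3]
v[mid]=10>2: swap v[1],v[2]; hi=1 → [2, 7, 10, 22, 20, 15, 6, 21, 23, 11, 12, 3]
v[mid]=7>2: swap v[1],v[1]; hi=0 → [2, 7, 10, 22, 20, 15, 6, 21, 23, 11, 12, 3]
end: lo=0, hi=0; v = [2, 7, 10, 22, 20, 15, 6, 21, 23, 11, 12, 3]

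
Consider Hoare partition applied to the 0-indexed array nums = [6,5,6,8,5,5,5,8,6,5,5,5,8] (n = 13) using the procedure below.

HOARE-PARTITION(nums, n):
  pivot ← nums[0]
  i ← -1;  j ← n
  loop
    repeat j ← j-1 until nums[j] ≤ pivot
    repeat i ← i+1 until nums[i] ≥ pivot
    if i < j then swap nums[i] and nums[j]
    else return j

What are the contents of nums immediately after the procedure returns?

[5,5,5,5,5,5,5,6,8,8,6,6,8]

pivot = nums[0] = 6; i = -1, j = 13
j→11 (nums[11]=5≤6), i→0 (nums[0]=6≥6); i<j, swap → [5,5,6,8,5,5,5,8,6,5,5,6,8]
j→10 (nums[10]=5≤6), i→2 (nums[2]=6≥6); i<j, swap → [5,5,5,8,5,5,5,8,6,5,6,6,8]
j→9 (nums[9]=5≤6), i→3 (nums[3]=8≥6); i<j, swap → [5,5,5,5,5,5,5,8,6,8,6,6,8]
j→8 (nums[8]=6≤6), i→7 (nums[7]=8≥6); i<j, swap → [5,5,5,5,5,5,5,6,8,8,6,6,8]
j→7, i→8; i≥j, return j=7. nums = [5,5,5,5,5,5,5,6,8,8,6,6,8]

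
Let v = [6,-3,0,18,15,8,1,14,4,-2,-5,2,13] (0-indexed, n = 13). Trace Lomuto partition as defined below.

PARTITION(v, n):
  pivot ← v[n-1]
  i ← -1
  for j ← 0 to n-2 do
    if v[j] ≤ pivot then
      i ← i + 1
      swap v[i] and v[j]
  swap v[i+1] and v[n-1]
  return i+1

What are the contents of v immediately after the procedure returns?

[6,-3,0,8,1,4,-2,-5,2,13,14,18,15]

pivot=13, i=-1
j=0: 6≤13, i=0, swap(0,0) ⇒ [6,-3,0,18,15,8,1,14,4,-2,-5,2,13]
j=1: -3≤13, i=1, swap(1,1) ⇒ [6,-3,0,18,15,8,1,14,4,-2,-5,2,13]
j=2: 0≤13, i=2, swap(2,2) ⇒ [6,-3,0,18,15,8,1,14,4,-2,-5,2,13]
j=3: 18>13, skip
j=4: 15>13, skip
j=5: 8≤13, i=3, swap(3,5) ⇒ [6,-3,0,8,15,18,1,14,4,-2,-5,2,13]
j=6: 1≤13, i=4, swap(4,6) ⇒ [6,-3,0,8,1,18,15,14,4,-2,-5,2,13]
j=7: 14>13, skip
j=8: 4≤13, i=5, swap(5,8) ⇒ [6,-3,0,8,1,4,15,14,18,-2,-5,2,13]
j=9: -2≤13, i=6, swap(6,9) ⇒ [6,-3,0,8,1,4,-2,14,18,15,-5,2,13]
j=10: -5≤13, i=7, swap(7,10) ⇒ [6,-3,0,8,1,4,-2,-5,18,15,14,2,13]
j=11: 2≤13, i=8, swap(8,11) ⇒ [6,-3,0,8,1,4,-2,-5,2,15,14,18,13]
swap(9,12) ⇒ [6,-3,0,8,1,4,-2,-5,2,13,14,18,15]; return 9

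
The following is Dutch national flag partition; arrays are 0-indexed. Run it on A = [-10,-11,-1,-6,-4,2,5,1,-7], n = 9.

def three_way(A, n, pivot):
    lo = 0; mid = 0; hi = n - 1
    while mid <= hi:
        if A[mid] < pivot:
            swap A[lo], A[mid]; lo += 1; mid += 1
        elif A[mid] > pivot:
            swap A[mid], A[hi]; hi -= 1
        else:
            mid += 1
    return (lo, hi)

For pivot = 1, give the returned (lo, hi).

(6, 6)

pivot = 1; lo=0, mid=0, hi=8
A[mid]=-10<1: swap A[0],A[0]; lo=1,mid=1 → [-10,-11,-1,-6,-4,2,5,1,-7]
A[mid]=-11<1: swap A[1],A[1]; lo=2,mid=2 → [-10,-11,-1,-6,-4,2,5,1,-7]
A[mid]=-1<1: swap A[2],A[2]; lo=3,mid=3 → [-10,-11,-1,-6,-4,2,5,1,-7]
A[mid]=-6<1: swap A[3],A[3]; lo=4,mid=4 → [-10,-11,-1,-6,-4,2,5,1,-7]
A[mid]=-4<1: swap A[4],A[4]; lo=5,mid=5 → [-10,-11,-1,-6,-4,2,5,1,-7]
A[mid]=2>1: swap A[5],A[8]; hi=7 → [-10,-11,-1,-6,-4,-7,5,1,2]
A[mid]=-7<1: swap A[5],A[5]; lo=6,mid=6 → [-10,-11,-1,-6,-4,-7,5,1,2]
A[mid]=5>1: swap A[6],A[7]; hi=6 → [-10,-11,-1,-6,-4,-7,1,5,2]
A[mid]=1=1: mid=7
end: lo=6, hi=6; A = [-10,-11,-1,-6,-4,-7,1,5,2]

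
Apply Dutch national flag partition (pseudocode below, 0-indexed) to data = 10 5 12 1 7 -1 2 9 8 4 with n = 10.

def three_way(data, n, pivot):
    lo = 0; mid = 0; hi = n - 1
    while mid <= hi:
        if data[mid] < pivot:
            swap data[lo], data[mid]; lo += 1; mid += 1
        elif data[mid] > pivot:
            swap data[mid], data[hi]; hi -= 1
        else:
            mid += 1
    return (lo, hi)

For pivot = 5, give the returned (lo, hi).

(4, 4)

pivot = 5; lo=0, mid=0, hi=9
data[mid]=10>5: swap data[0],data[9]; hi=8 → 4 5 12 1 7 -1 2 9 8 10
data[mid]=4<5: swap data[0],data[0]; lo=1,mid=1 → 4 5 12 1 7 -1 2 9 8 10
data[mid]=5=5: mid=2
data[mid]=12>5: swap data[2],data[8]; hi=7 → 4 5 8 1 7 -1 2 9 12 10
data[mid]=8>5: swap data[2],data[7]; hi=6 → 4 5 9 1 7 -1 2 8 12 10
data[mid]=9>5: swap data[2],data[6]; hi=5 → 4 5 2 1 7 -1 9 8 12 10
data[mid]=2<5: swap data[1],data[2]; lo=2,mid=3 → 4 2 5 1 7 -1 9 8 12 10
data[mid]=1<5: swap data[2],data[3]; lo=3,mid=4 → 4 2 1 5 7 -1 9 8 12 10
data[mid]=7>5: swap data[4],data[5]; hi=4 → 4 2 1 5 -1 7 9 8 12 10
data[mid]=-1<5: swap data[3],data[4]; lo=4,mid=5 → 4 2 1 -1 5 7 9 8 12 10
end: lo=4, hi=4; data = 4 2 1 -1 5 7 9 8 12 10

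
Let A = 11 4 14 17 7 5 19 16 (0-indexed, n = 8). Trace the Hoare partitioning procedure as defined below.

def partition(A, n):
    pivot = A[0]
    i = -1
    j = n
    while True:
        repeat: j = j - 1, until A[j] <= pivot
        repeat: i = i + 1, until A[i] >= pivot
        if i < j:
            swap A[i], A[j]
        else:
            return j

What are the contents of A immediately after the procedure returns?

pivot=11
j stops at 5 (5), i stops at 0 (11); swap ⇒ 5 4 14 17 7 11 19 16
j stops at 4 (7), i stops at 2 (14); swap ⇒ 5 4 7 17 14 11 19 16
j stops at 2, i stops at 3; i≥j ⇒ return 2. A=5 4 7 17 14 11 19 16

5 4 7 17 14 11 19 16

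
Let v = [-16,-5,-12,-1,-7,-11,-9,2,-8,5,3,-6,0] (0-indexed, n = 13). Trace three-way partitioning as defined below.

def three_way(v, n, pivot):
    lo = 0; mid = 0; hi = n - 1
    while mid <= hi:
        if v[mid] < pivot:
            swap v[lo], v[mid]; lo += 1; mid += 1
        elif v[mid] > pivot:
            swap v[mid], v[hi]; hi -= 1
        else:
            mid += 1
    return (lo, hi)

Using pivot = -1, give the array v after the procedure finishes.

lo=0 mid=0 hi=12
-16<-1: swap(0,0), lo=1 mid=1 ⇒ [-16,-5,-12,-1,-7,-11,-9,2,-8,5,3,-6,0]
-5<-1: swap(1,1), lo=2 mid=2 ⇒ [-16,-5,-12,-1,-7,-11,-9,2,-8,5,3,-6,0]
-12<-1: swap(2,2), lo=3 mid=3 ⇒ [-16,-5,-12,-1,-7,-11,-9,2,-8,5,3,-6,0]
-1=-1: mid=4
-7<-1: swap(3,4), lo=4 mid=5 ⇒ [-16,-5,-12,-7,-1,-11,-9,2,-8,5,3,-6,0]
-11<-1: swap(4,5), lo=5 mid=6 ⇒ [-16,-5,-12,-7,-11,-1,-9,2,-8,5,3,-6,0]
-9<-1: swap(5,6), lo=6 mid=7 ⇒ [-16,-5,-12,-7,-11,-9,-1,2,-8,5,3,-6,0]
2>-1: swap(7,12), hi=11 ⇒ [-16,-5,-12,-7,-11,-9,-1,0,-8,5,3,-6,2]
0>-1: swap(7,11), hi=10 ⇒ [-16,-5,-12,-7,-11,-9,-1,-6,-8,5,3,0,2]
-6<-1: swap(6,7), lo=7 mid=8 ⇒ [-16,-5,-12,-7,-11,-9,-6,-1,-8,5,3,0,2]
-8<-1: swap(7,8), lo=8 mid=9 ⇒ [-16,-5,-12,-7,-11,-9,-6,-8,-1,5,3,0,2]
5>-1: swap(9,10), hi=9 ⇒ [-16,-5,-12,-7,-11,-9,-6,-8,-1,3,5,0,2]
3>-1: swap(9,9), hi=8 ⇒ [-16,-5,-12,-7,-11,-9,-6,-8,-1,3,5,0,2]
done. lo=8 hi=8; v=[-16,-5,-12,-7,-11,-9,-6,-8,-1,3,5,0,2]

[-16,-5,-12,-7,-11,-9,-6,-8,-1,3,5,0,2]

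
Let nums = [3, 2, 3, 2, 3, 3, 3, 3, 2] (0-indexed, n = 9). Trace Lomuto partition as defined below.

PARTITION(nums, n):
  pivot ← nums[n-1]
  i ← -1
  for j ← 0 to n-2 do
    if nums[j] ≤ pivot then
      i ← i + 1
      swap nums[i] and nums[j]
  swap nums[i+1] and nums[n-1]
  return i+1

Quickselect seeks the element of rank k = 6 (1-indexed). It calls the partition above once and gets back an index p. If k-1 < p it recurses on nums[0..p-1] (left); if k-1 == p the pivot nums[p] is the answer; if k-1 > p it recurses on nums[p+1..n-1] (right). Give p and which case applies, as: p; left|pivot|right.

2; right

pivot=2, i=-1
j=0: 3>2, skip
j=1: 2≤2, i=0, swap(0,1) ⇒ [2, 3, 3, 2, 3, 3, 3, 3, 2]
j=2: 3>2, skip
j=3: 2≤2, i=1, swap(1,3) ⇒ [2, 2, 3, 3, 3, 3, 3, 3, 2]
j=4: 3>2, skip
j=5: 3>2, skip
j=6: 3>2, skip
j=7: 3>2, skip
swap(2,8) ⇒ [2, 2, 2, 3, 3, 3, 3, 3, 3]; return 2
p = 2; k-1 = 5 > 2 ⇒ right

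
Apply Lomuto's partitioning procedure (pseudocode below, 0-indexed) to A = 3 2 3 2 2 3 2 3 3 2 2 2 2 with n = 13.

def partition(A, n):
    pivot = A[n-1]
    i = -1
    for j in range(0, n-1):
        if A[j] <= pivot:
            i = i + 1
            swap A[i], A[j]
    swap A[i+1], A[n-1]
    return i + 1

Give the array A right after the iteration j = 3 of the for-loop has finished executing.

pivot=2, i=-1
j=0: 3>2, skip
j=1: 2≤2, i=0, swap(0,1) ⇒ 2 3 3 2 2 3 2 3 3 2 2 2 2
j=2: 3>2, skip
j=3: 2≤2, i=1, swap(1,3) ⇒ 2 2 3 3 2 3 2 3 3 2 2 2 2
(after j=3) A = 2 2 3 3 2 3 2 3 3 2 2 2 2

2 2 3 3 2 3 2 3 3 2 2 2 2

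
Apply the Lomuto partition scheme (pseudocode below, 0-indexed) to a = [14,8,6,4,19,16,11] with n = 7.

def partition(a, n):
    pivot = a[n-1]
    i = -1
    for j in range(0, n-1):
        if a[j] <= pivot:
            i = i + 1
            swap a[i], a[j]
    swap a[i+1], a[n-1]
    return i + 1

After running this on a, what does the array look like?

pivot = a[6] = 11; i = -1
j=0: a[0]=14 > 11 → no swap
j=1: a[1]=8 ≤ 11 → i=0, swap a[0],a[1] → [8,14,6,4,19,16,11]
j=2: a[2]=6 ≤ 11 → i=1, swap a[1],a[2] → [8,6,14,4,19,16,11]
j=3: a[3]=4 ≤ 11 → i=2, swap a[2],a[3] → [8,6,4,14,19,16,11]
j=4: a[4]=19 > 11 → no swap
j=5: a[5]=16 > 11 → no swap
final swap a[3],a[6] → [8,6,4,11,19,16,14]; return 3

[8,6,4,11,19,16,14]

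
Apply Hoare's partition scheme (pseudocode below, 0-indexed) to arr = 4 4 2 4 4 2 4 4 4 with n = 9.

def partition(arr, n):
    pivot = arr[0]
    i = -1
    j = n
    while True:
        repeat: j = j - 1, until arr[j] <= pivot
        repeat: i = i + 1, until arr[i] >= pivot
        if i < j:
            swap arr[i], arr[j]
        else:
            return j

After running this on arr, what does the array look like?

4 4 2 4 2 4 4 4 4

pivot=4
j stops at 8 (4), i stops at 0 (4); swap ⇒ 4 4 2 4 4 2 4 4 4
j stops at 7 (4), i stops at 1 (4); swap ⇒ 4 4 2 4 4 2 4 4 4
j stops at 6 (4), i stops at 3 (4); swap ⇒ 4 4 2 4 4 2 4 4 4
j stops at 5 (2), i stops at 4 (4); swap ⇒ 4 4 2 4 2 4 4 4 4
j stops at 4, i stops at 5; i≥j ⇒ return 4. arr=4 4 2 4 2 4 4 4 4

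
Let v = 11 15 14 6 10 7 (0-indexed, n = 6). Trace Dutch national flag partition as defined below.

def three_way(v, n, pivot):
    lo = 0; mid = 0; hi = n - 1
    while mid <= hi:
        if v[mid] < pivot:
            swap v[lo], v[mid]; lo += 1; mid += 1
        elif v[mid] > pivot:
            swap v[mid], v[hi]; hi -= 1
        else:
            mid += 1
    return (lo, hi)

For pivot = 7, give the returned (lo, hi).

(1, 1)

lo=0 mid=0 hi=5
11>7: swap(0,5), hi=4 ⇒ 7 15 14 6 10 11
7=7: mid=1
15>7: swap(1,4), hi=3 ⇒ 7 10 14 6 15 11
10>7: swap(1,3), hi=2 ⇒ 7 6 14 10 15 11
6<7: swap(0,1), lo=1 mid=2 ⇒ 6 7 14 10 15 11
14>7: swap(2,2), hi=1 ⇒ 6 7 14 10 15 11
done. lo=1 hi=1; v=6 7 14 10 15 11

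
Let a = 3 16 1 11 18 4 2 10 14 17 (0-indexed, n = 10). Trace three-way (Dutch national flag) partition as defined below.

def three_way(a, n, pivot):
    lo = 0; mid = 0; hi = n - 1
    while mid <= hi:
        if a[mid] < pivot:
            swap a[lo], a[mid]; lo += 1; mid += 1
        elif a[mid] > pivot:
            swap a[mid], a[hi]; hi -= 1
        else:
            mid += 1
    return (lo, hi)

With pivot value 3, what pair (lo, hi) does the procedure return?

(2, 2)

pivot = 3; lo=0, mid=0, hi=9
a[mid]=3=3: mid=1
a[mid]=16>3: swap a[1],a[9]; hi=8 → 3 17 1 11 18 4 2 10 14 16
a[mid]=17>3: swap a[1],a[8]; hi=7 → 3 14 1 11 18 4 2 10 17 16
a[mid]=14>3: swap a[1],a[7]; hi=6 → 3 10 1 11 18 4 2 14 17 16
a[mid]=10>3: swap a[1],a[6]; hi=5 → 3 2 1 11 18 4 10 14 17 16
a[mid]=2<3: swap a[0],a[1]; lo=1,mid=2 → 2 3 1 11 18 4 10 14 17 16
a[mid]=1<3: swap a[1],a[2]; lo=2,mid=3 → 2 1 3 11 18 4 10 14 17 16
a[mid]=11>3: swap a[3],a[5]; hi=4 → 2 1 3 4 18 11 10 14 17 16
a[mid]=4>3: swap a[3],a[4]; hi=3 → 2 1 3 18 4 11 10 14 17 16
a[mid]=18>3: swap a[3],a[3]; hi=2 → 2 1 3 18 4 11 10 14 17 16
end: lo=2, hi=2; a = 2 1 3 18 4 11 10 14 17 16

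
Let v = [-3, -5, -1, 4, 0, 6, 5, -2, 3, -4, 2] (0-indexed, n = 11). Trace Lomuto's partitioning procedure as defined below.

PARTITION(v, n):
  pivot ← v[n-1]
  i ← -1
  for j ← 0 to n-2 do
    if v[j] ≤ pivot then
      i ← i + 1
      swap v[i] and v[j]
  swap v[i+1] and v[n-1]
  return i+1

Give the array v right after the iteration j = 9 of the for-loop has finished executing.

pivot = v[10] = 2; i = -1
j=0: v[0]=-3 ≤ 2 → i=0, swap v[0],v[0] (no change) → [-3, -5, -1, 4, 0, 6, 5, -2, 3, -4, 2]
j=1: v[1]=-5 ≤ 2 → i=1, swap v[1],v[1] (no change) → [-3, -5, -1, 4, 0, 6, 5, -2, 3, -4, 2]
j=2: v[2]=-1 ≤ 2 → i=2, swap v[2],v[2] (no change) → [-3, -5, -1, 4, 0, 6, 5, -2, 3, -4, 2]
j=3: v[3]=4 > 2 → no swap
j=4: v[4]=0 ≤ 2 → i=3, swap v[3],v[4] → [-3, -5, -1, 0, 4, 6, 5, -2, 3, -4, 2]
j=5: v[5]=6 > 2 → no swap
j=6: v[6]=5 > 2 → no swap
j=7: v[7]=-2 ≤ 2 → i=4, swap v[4],v[7] → [-3, -5, -1, 0, -2, 6, 5, 4, 3, -4, 2]
j=8: v[8]=3 > 2 → no swap
j=9: v[9]=-4 ≤ 2 → i=5, swap v[5],v[9] → [-3, -5, -1, 0, -2, -4, 5, 4, 3, 6, 2]
(after j=9) v = [-3, -5, -1, 0, -2, -4, 5, 4, 3, 6, 2]

[-3, -5, -1, 0, -2, -4, 5, 4, 3, 6, 2]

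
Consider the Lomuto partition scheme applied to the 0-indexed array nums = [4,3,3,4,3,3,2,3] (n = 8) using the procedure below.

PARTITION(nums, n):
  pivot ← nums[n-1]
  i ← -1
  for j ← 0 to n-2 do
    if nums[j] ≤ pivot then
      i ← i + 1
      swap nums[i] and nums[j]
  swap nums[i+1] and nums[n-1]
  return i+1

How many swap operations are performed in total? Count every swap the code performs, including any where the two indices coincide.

6

pivot=3, i=-1
j=0: 4>3, skip
j=1: 3≤3, i=0, swap(0,1) ⇒ [3,4,3,4,3,3,2,3]
j=2: 3≤3, i=1, swap(1,2) ⇒ [3,3,4,4,3,3,2,3]
j=3: 4>3, skip
j=4: 3≤3, i=2, swap(2,4) ⇒ [3,3,3,4,4,3,2,3]
j=5: 3≤3, i=3, swap(3,5) ⇒ [3,3,3,3,4,4,2,3]
j=6: 2≤3, i=4, swap(4,6) ⇒ [3,3,3,3,2,4,4,3]
swap(5,7) ⇒ [3,3,3,3,2,3,4,4]; return 5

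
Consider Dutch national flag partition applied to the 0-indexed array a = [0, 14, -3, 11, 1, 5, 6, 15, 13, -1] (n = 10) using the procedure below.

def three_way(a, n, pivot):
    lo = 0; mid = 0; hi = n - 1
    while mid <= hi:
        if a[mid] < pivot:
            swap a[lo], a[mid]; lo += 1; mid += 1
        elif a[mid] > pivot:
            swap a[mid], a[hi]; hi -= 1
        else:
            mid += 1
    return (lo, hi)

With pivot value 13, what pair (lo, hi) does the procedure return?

lo=0 mid=0 hi=9
0<13: swap(0,0), lo=1 mid=1 ⇒ [0, 14, -3, 11, 1, 5, 6, 15, 13, -1]
14>13: swap(1,9), hi=8 ⇒ [0, -1, -3, 11, 1, 5, 6, 15, 13, 14]
-1<13: swap(1,1), lo=2 mid=2 ⇒ [0, -1, -3, 11, 1, 5, 6, 15, 13, 14]
-3<13: swap(2,2), lo=3 mid=3 ⇒ [0, -1, -3, 11, 1, 5, 6, 15, 13, 14]
11<13: swap(3,3), lo=4 mid=4 ⇒ [0, -1, -3, 11, 1, 5, 6, 15, 13, 14]
1<13: swap(4,4), lo=5 mid=5 ⇒ [0, -1, -3, 11, 1, 5, 6, 15, 13, 14]
5<13: swap(5,5), lo=6 mid=6 ⇒ [0, -1, -3, 11, 1, 5, 6, 15, 13, 14]
6<13: swap(6,6), lo=7 mid=7 ⇒ [0, -1, -3, 11, 1, 5, 6, 15, 13, 14]
15>13: swap(7,8), hi=7 ⇒ [0, -1, -3, 11, 1, 5, 6, 13, 15, 14]
13=13: mid=8
done. lo=7 hi=7; a=[0, -1, -3, 11, 1, 5, 6, 13, 15, 14]

(7, 7)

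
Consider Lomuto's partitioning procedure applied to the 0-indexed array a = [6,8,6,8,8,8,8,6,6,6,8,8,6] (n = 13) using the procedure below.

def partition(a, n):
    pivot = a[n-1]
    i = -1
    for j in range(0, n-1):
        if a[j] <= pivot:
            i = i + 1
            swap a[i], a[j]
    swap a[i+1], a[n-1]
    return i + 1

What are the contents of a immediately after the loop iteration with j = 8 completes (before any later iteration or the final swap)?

pivot=6, i=-1
j=0: 6≤6, i=0, swap(0,0) ⇒ [6,8,6,8,8,8,8,6,6,6,8,8,6]
j=1: 8>6, skip
j=2: 6≤6, i=1, swap(1,2) ⇒ [6,6,8,8,8,8,8,6,6,6,8,8,6]
j=3: 8>6, skip
j=4: 8>6, skip
j=5: 8>6, skip
j=6: 8>6, skip
j=7: 6≤6, i=2, swap(2,7) ⇒ [6,6,6,8,8,8,8,8,6,6,8,8,6]
j=8: 6≤6, i=3, swap(3,8) ⇒ [6,6,6,6,8,8,8,8,8,6,8,8,6]
(after j=8) a = [6,6,6,6,8,8,8,8,8,6,8,8,6]

[6,6,6,6,8,8,8,8,8,6,8,8,6]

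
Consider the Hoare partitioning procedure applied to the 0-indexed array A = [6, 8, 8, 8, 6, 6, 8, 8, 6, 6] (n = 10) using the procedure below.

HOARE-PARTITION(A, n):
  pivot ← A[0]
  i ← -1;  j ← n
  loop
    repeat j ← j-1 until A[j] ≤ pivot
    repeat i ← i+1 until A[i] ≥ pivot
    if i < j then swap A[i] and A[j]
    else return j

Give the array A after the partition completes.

[6, 6, 6, 6, 8, 8, 8, 8, 8, 6]

pivot=6
j stops at 9 (6), i stops at 0 (6); swap ⇒ [6, 8, 8, 8, 6, 6, 8, 8, 6, 6]
j stops at 8 (6), i stops at 1 (8); swap ⇒ [6, 6, 8, 8, 6, 6, 8, 8, 8, 6]
j stops at 5 (6), i stops at 2 (8); swap ⇒ [6, 6, 6, 8, 6, 8, 8, 8, 8, 6]
j stops at 4 (6), i stops at 3 (8); swap ⇒ [6, 6, 6, 6, 8, 8, 8, 8, 8, 6]
j stops at 3, i stops at 4; i≥j ⇒ return 3. A=[6, 6, 6, 6, 8, 8, 8, 8, 8, 6]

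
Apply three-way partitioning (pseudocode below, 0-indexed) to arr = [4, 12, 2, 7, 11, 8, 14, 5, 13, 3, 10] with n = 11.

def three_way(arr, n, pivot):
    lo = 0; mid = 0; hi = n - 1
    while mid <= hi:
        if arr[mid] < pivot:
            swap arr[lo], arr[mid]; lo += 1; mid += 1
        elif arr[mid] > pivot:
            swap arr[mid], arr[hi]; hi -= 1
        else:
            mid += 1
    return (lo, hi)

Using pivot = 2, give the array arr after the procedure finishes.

[2, 12, 7, 11, 8, 14, 5, 13, 3, 10, 4]

lo=0 mid=0 hi=10
4>2: swap(0,10), hi=9 ⇒ [10, 12, 2, 7, 11, 8, 14, 5, 13, 3, 4]
10>2: swap(0,9), hi=8 ⇒ [3, 12, 2, 7, 11, 8, 14, 5, 13, 10, 4]
3>2: swap(0,8), hi=7 ⇒ [13, 12, 2, 7, 11, 8, 14, 5, 3, 10, 4]
13>2: swap(0,7), hi=6 ⇒ [5, 12, 2, 7, 11, 8, 14, 13, 3, 10, 4]
5>2: swap(0,6), hi=5 ⇒ [14, 12, 2, 7, 11, 8, 5, 13, 3, 10, 4]
14>2: swap(0,5), hi=4 ⇒ [8, 12, 2, 7, 11, 14, 5, 13, 3, 10, 4]
8>2: swap(0,4), hi=3 ⇒ [11, 12, 2, 7, 8, 14, 5, 13, 3, 10, 4]
11>2: swap(0,3), hi=2 ⇒ [7, 12, 2, 11, 8, 14, 5, 13, 3, 10, 4]
7>2: swap(0,2), hi=1 ⇒ [2, 12, 7, 11, 8, 14, 5, 13, 3, 10, 4]
2=2: mid=1
12>2: swap(1,1), hi=0 ⇒ [2, 12, 7, 11, 8, 14, 5, 13, 3, 10, 4]
done. lo=0 hi=0; arr=[2, 12, 7, 11, 8, 14, 5, 13, 3, 10, 4]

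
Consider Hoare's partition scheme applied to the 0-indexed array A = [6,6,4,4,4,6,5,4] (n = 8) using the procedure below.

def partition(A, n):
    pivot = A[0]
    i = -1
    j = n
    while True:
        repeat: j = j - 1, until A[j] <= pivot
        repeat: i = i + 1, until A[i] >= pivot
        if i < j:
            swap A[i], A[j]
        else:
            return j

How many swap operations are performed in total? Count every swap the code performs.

pivot = A[0] = 6; i = -1, j = 8
j→7 (A[7]=4≤6), i→0 (A[0]=6≥6); i<j, swap → [4,6,4,4,4,6,5,6]
j→6 (A[6]=5≤6), i→1 (A[1]=6≥6); i<j, swap → [4,5,4,4,4,6,6,6]
j→5, i→5; i≥j, return j=5. A = [4,5,4,4,4,6,6,6]

2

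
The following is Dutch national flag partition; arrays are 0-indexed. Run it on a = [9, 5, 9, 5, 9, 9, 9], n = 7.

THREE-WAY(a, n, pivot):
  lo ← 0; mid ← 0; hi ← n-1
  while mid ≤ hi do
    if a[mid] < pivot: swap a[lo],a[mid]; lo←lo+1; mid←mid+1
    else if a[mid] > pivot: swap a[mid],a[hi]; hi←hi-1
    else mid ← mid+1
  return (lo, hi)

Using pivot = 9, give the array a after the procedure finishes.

pivot = 9; lo=0, mid=0, hi=6
a[mid]=9=9: mid=1
a[mid]=5<9: swap a[0],a[1]; lo=1,mid=2 → [5, 9, 9, 5, 9, 9, 9]
a[mid]=9=9: mid=3
a[mid]=5<9: swap a[1],a[3]; lo=2,mid=4 → [5, 5, 9, 9, 9, 9, 9]
a[mid]=9=9: mid=5
a[mid]=9=9: mid=6
a[mid]=9=9: mid=7
end: lo=2, hi=6; a = [5, 5, 9, 9, 9, 9, 9]

[5, 5, 9, 9, 9, 9, 9]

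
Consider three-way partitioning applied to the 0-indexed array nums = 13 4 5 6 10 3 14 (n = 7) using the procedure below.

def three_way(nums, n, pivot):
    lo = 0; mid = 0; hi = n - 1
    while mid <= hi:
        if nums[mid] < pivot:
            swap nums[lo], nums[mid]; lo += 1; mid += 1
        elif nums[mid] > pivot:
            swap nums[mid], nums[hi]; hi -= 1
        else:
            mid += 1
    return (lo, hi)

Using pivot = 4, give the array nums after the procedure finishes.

lo=0 mid=0 hi=6
13>4: swap(0,6), hi=5 ⇒ 14 4 5 6 10 3 13
14>4: swap(0,5), hi=4 ⇒ 3 4 5 6 10 14 13
3<4: swap(0,0), lo=1 mid=1 ⇒ 3 4 5 6 10 14 13
4=4: mid=2
5>4: swap(2,4), hi=3 ⇒ 3 4 10 6 5 14 13
10>4: swap(2,3), hi=2 ⇒ 3 4 6 10 5 14 13
6>4: swap(2,2), hi=1 ⇒ 3 4 6 10 5 14 13
done. lo=1 hi=1; nums=3 4 6 10 5 14 13

3 4 6 10 5 14 13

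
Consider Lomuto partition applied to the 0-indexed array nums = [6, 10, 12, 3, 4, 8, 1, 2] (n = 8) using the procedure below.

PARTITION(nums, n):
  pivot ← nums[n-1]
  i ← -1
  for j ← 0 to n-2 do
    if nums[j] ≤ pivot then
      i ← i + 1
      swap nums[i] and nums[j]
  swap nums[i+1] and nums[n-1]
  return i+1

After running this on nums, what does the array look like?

pivot=2, i=-1
j=0: 6>2, skip
j=1: 10>2, skip
j=2: 12>2, skip
j=3: 3>2, skip
j=4: 4>2, skip
j=5: 8>2, skip
j=6: 1≤2, i=0, swap(0,6) ⇒ [1, 10, 12, 3, 4, 8, 6, 2]
swap(1,7) ⇒ [1, 2, 12, 3, 4, 8, 6, 10]; return 1

[1, 2, 12, 3, 4, 8, 6, 10]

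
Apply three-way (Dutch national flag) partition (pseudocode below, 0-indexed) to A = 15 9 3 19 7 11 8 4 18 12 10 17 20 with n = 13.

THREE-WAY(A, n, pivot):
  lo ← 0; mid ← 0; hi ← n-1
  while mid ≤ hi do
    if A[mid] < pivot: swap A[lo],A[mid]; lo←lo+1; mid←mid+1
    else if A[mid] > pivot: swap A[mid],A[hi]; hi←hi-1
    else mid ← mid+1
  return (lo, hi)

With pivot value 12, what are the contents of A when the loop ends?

10 9 3 7 11 8 4 12 18 19 17 20 15

pivot = 12; lo=0, mid=0, hi=12
A[mid]=15>12: swap A[0],A[12]; hi=11 → 20 9 3 19 7 11 8 4 18 12 10 17 15
A[mid]=20>12: swap A[0],A[11]; hi=10 → 17 9 3 19 7 11 8 4 18 12 10 20 15
A[mid]=17>12: swap A[0],A[10]; hi=9 → 10 9 3 19 7 11 8 4 18 12 17 20 15
A[mid]=10<12: swap A[0],A[0]; lo=1,mid=1 → 10 9 3 19 7 11 8 4 18 12 17 20 15
A[mid]=9<12: swap A[1],A[1]; lo=2,mid=2 → 10 9 3 19 7 11 8 4 18 12 17 20 15
A[mid]=3<12: swap A[2],A[2]; lo=3,mid=3 → 10 9 3 19 7 11 8 4 18 12 17 20 15
A[mid]=19>12: swap A[3],A[9]; hi=8 → 10 9 3 12 7 11 8 4 18 19 17 20 15
A[mid]=12=12: mid=4
A[mid]=7<12: swap A[3],A[4]; lo=4,mid=5 → 10 9 3 7 12 11 8 4 18 19 17 20 15
A[mid]=11<12: swap A[4],A[5]; lo=5,mid=6 → 10 9 3 7 11 12 8 4 18 19 17 20 15
A[mid]=8<12: swap A[5],A[6]; lo=6,mid=7 → 10 9 3 7 11 8 12 4 18 19 17 20 15
A[mid]=4<12: swap A[6],A[7]; lo=7,mid=8 → 10 9 3 7 11 8 4 12 18 19 17 20 15
A[mid]=18>12: swap A[8],A[8]; hi=7 → 10 9 3 7 11 8 4 12 18 19 17 20 15
end: lo=7, hi=7; A = 10 9 3 7 11 8 4 12 18 19 17 20 15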